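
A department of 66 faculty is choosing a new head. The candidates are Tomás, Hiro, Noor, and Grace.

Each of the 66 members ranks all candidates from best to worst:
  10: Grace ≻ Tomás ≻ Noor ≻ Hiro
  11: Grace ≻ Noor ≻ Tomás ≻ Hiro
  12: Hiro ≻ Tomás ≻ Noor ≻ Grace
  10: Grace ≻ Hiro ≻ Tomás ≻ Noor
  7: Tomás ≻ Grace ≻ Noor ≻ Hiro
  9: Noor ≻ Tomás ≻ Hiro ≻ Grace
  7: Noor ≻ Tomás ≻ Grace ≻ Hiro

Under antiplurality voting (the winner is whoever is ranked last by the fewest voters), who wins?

Last-place votes: Tomás 0, Hiro 35, Noor 10, Grace 21.

Tomás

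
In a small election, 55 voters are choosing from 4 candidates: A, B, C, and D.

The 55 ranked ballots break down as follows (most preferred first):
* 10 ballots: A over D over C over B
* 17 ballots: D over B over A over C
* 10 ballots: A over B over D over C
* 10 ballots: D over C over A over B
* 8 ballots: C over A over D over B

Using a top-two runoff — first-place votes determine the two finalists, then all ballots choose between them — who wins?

A

Round 1 first-place votes: A 20, B 0, C 8, D 27. D and A advance.
Runoff: D is ranked above A on 27 ballots, A above D on 28.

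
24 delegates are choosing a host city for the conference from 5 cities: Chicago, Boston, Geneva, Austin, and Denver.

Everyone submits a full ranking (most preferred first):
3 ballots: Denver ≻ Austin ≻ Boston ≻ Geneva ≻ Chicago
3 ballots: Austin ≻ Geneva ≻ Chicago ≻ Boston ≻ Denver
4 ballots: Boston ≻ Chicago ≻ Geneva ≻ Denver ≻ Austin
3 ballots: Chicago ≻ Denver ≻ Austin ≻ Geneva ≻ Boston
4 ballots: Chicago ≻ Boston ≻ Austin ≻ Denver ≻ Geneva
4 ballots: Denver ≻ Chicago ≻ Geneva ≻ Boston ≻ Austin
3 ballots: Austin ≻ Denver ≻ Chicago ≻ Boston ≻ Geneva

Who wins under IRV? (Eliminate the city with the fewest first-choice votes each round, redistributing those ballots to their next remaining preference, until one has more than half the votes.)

Chicago

Round 1: Chicago 7, Boston 4, Geneva 0, Austin 6, Denver 7. Geneva eliminated.
Round 2: Chicago 7, Boston 4, Austin 6, Denver 7. Boston eliminated.
Round 3: Chicago 11, Austin 6, Denver 7. Austin eliminated.
Round 4: Chicago 14, Denver 10. Chicago has a majority (≥13).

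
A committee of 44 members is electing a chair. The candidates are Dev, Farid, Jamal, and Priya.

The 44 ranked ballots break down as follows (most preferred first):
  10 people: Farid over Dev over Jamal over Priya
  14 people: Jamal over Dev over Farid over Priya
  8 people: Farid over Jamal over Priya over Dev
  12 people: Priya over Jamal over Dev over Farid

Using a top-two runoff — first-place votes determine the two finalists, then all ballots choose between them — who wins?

Round 1 first-place votes: Dev 0, Farid 18, Jamal 14, Priya 12. Farid and Jamal advance.
Runoff: Farid is ranked above Jamal on 18 ballots, Jamal above Farid on 26.

Jamal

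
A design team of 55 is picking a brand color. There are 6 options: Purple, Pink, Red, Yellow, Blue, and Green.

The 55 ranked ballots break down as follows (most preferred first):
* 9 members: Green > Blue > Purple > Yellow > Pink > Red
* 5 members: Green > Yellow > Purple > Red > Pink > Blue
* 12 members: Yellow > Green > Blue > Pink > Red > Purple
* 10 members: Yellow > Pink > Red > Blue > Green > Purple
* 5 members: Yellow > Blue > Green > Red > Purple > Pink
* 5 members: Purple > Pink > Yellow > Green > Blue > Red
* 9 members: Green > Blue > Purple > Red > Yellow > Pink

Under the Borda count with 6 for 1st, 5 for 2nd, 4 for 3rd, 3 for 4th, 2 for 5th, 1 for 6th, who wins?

Green

Purple: 9×4 + 5×4 + 12×1 + 10×1 + 5×2 + 5×6 + 9×4 = 154
Pink: 9×2 + 5×2 + 12×3 + 10×5 + 5×1 + 5×5 + 9×1 = 153
Red: 9×1 + 5×3 + 12×2 + 10×4 + 5×3 + 5×1 + 9×3 = 135
Yellow: 9×3 + 5×5 + 12×6 + 10×6 + 5×6 + 5×4 + 9×2 = 252
Blue: 9×5 + 5×1 + 12×4 + 10×3 + 5×5 + 5×2 + 9×5 = 208
Green: 9×6 + 5×6 + 12×5 + 10×2 + 5×4 + 5×3 + 9×6 = 253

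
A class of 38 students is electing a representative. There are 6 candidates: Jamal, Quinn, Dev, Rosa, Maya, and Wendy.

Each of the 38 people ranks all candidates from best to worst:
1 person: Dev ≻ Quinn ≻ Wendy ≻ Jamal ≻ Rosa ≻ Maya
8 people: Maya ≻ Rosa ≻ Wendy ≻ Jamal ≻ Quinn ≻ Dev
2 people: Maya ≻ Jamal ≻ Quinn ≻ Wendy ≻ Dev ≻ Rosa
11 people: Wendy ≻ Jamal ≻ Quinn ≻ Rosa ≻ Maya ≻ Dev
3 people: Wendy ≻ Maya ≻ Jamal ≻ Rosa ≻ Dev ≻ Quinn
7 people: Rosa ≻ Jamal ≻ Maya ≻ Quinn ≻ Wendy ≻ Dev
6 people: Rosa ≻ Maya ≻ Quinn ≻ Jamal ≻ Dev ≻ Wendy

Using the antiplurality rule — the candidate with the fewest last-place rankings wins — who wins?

Last-place votes: Jamal 0, Quinn 3, Dev 26, Rosa 2, Maya 1, Wendy 6.

Jamal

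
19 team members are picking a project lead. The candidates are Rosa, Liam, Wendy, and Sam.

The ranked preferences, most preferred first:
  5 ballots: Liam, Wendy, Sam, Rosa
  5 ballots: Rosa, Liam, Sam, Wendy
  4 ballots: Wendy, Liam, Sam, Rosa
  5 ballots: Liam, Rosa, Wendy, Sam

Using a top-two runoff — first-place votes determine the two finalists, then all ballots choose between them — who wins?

Round 1 first-place votes: Rosa 5, Liam 10, Wendy 4, Sam 0. Liam and Rosa advance.
Runoff: Liam is ranked above Rosa on 14 ballots, Rosa above Liam on 5.

Liam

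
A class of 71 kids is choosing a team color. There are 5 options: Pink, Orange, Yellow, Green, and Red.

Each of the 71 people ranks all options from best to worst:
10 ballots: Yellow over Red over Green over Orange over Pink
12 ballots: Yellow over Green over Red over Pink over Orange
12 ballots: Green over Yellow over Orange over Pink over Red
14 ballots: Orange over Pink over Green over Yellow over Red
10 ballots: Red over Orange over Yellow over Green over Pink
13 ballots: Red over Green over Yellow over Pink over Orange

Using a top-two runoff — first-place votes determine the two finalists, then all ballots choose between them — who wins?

Round 1 first-place votes: Pink 0, Orange 14, Yellow 22, Green 12, Red 23. Red and Yellow advance.
Runoff: Red is ranked above Yellow on 23 ballots, Yellow above Red on 48.

Yellow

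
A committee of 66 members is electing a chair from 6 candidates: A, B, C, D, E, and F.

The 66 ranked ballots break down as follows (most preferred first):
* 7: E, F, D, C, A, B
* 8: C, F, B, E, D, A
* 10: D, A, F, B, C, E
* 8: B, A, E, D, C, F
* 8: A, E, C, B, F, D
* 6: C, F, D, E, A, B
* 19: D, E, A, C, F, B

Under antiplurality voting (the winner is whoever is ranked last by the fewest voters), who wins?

C

Last-place votes: A 8, B 32, C 0, D 8, E 10, F 8.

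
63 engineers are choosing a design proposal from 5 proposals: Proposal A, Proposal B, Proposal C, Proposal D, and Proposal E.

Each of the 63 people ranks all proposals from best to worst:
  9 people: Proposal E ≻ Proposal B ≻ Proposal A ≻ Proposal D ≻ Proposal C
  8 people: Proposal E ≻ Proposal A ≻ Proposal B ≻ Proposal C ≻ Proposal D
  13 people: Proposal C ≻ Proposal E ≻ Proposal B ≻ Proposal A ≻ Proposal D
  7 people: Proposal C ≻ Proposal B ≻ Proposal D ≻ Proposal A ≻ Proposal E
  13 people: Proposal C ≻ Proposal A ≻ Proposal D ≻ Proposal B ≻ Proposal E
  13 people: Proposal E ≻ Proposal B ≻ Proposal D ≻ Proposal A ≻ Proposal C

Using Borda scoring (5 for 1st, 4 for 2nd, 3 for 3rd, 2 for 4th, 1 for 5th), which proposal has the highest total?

Proposal A: 9×3 + 8×4 + 13×2 + 7×2 + 13×4 + 13×2 = 177
Proposal B: 9×4 + 8×3 + 13×3 + 7×4 + 13×2 + 13×4 = 205
Proposal C: 9×1 + 8×2 + 13×5 + 7×5 + 13×5 + 13×1 = 203
Proposal D: 9×2 + 8×1 + 13×1 + 7×3 + 13×3 + 13×3 = 138
Proposal E: 9×5 + 8×5 + 13×4 + 7×1 + 13×1 + 13×5 = 222

Proposal E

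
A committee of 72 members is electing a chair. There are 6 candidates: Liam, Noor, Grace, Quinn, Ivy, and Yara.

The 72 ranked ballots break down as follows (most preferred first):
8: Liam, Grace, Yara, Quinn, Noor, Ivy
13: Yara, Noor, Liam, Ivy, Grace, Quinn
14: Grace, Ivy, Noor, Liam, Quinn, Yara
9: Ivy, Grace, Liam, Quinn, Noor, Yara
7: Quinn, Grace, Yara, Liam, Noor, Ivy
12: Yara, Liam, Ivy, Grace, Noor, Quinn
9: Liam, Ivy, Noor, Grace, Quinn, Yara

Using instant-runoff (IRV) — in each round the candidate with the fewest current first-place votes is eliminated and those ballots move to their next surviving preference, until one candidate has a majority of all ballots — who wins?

Round 1: Liam 17, Noor 0, Grace 14, Quinn 7, Ivy 9, Yara 25. Noor eliminated.
Round 2: Liam 17, Grace 14, Quinn 7, Ivy 9, Yara 25. Quinn eliminated.
Round 3: Liam 17, Grace 21, Ivy 9, Yara 25. Ivy eliminated.
Round 4: Liam 17, Grace 30, Yara 25. Liam eliminated.
Round 5: Grace 47, Yara 25. Grace has a majority (≥37).

Grace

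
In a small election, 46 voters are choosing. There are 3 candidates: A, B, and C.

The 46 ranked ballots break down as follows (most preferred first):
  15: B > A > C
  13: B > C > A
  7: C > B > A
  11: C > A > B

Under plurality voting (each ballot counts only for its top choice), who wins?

B

First-place votes: A 0, B 28, C 18.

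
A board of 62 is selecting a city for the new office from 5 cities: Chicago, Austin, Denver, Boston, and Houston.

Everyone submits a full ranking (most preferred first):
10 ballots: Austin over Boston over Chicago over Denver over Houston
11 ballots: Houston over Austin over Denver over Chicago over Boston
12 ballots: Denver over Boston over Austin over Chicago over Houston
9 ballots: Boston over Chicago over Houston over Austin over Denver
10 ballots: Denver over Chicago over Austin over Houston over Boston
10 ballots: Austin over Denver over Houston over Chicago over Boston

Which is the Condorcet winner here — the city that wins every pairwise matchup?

Austin

Austin vs Chicago: 43–19
Austin vs Denver: 40–22
Austin vs Boston: 41–21
Austin vs Houston: 42–20
Austin beats every other city.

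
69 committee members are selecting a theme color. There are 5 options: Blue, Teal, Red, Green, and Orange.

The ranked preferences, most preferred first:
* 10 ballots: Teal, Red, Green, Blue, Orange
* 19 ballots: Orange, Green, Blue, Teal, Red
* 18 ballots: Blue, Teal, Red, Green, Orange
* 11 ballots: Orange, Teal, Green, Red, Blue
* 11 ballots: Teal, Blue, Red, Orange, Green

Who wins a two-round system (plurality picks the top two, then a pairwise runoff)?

Round 1 first-place votes: Blue 18, Teal 21, Red 0, Green 0, Orange 30. Orange and Teal advance.
Runoff: Orange is ranked above Teal on 30 ballots, Teal above Orange on 39.

Teal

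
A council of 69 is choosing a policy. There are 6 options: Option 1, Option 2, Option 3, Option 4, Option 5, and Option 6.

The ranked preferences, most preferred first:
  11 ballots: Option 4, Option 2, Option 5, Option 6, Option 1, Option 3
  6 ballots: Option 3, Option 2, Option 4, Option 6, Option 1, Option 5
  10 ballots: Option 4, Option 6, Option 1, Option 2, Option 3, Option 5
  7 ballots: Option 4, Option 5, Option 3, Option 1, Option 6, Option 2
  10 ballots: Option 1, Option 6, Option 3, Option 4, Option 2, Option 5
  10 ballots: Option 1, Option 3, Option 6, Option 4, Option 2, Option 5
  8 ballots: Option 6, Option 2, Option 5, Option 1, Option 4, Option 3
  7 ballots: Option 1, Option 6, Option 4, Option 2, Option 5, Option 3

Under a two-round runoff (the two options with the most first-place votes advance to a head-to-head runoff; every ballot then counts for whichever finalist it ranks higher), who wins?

Option 1

Round 1 first-place votes: Option 1 27, Option 2 0, Option 3 6, Option 4 28, Option 5 0, Option 6 8. Option 4 and Option 1 advance.
Runoff: Option 4 is ranked above Option 1 on 34 ballots, Option 1 above Option 4 on 35.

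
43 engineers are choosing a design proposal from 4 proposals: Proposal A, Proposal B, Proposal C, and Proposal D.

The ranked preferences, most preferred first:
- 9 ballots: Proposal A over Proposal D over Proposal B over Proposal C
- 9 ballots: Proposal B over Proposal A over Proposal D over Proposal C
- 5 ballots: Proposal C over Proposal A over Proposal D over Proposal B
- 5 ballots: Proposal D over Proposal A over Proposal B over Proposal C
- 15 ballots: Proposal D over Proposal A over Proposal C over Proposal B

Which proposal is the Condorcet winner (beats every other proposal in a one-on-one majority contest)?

Proposal A vs Proposal B: 34–9
Proposal A vs Proposal C: 38–5
Proposal A vs Proposal D: 23–20
Proposal A beats every other proposal.

Proposal A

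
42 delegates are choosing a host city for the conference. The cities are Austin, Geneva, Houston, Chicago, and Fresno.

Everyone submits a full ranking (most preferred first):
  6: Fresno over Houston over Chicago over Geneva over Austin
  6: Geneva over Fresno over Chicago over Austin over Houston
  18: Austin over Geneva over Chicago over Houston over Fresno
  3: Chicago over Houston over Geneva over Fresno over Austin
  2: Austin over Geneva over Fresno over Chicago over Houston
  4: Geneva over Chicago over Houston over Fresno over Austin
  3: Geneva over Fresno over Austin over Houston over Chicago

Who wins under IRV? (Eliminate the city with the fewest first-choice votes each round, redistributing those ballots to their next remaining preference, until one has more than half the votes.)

Round 1: Austin 20, Geneva 13, Houston 0, Chicago 3, Fresno 6. Houston eliminated.
Round 2: Austin 20, Geneva 13, Chicago 3, Fresno 6. Chicago eliminated.
Round 3: Austin 20, Geneva 16, Fresno 6. Fresno eliminated.
Round 4: Austin 20, Geneva 22. Geneva has a majority (≥22).

Geneva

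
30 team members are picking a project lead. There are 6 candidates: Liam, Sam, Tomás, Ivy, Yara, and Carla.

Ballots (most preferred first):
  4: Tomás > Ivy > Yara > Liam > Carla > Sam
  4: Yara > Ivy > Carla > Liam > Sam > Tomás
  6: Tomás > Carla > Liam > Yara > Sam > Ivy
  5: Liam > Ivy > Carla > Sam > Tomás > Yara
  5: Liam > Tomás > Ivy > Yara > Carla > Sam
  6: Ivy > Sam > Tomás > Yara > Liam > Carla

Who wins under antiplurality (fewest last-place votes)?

Liam

Last-place votes: Liam 0, Sam 9, Tomás 4, Ivy 6, Yara 5, Carla 6.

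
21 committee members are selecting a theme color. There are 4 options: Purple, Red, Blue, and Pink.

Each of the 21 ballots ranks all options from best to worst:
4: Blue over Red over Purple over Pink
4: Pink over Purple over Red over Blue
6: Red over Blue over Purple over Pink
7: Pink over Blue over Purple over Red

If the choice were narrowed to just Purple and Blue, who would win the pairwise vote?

Blue

Purple is ranked above Blue on 4 ballots; Blue above Purple on 17.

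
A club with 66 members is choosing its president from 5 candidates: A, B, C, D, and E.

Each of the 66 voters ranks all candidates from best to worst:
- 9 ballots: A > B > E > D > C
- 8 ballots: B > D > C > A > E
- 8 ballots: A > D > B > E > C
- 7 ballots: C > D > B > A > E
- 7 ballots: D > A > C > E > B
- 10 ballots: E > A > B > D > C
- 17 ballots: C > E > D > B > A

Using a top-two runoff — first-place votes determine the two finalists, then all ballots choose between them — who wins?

A

Round 1 first-place votes: A 17, B 8, C 24, D 7, E 10. C and A advance.
Runoff: C is ranked above A on 32 ballots, A above C on 34.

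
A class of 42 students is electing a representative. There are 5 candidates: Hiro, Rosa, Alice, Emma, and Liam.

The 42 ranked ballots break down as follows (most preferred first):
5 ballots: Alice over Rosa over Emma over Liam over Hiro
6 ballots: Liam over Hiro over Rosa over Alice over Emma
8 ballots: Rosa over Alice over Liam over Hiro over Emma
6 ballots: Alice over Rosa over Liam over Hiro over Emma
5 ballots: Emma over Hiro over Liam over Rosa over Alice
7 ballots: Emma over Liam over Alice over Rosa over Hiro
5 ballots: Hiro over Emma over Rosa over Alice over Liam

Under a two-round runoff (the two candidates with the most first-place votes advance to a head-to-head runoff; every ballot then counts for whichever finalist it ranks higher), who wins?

Round 1 first-place votes: Hiro 5, Rosa 8, Alice 11, Emma 12, Liam 6. Emma and Alice advance.
Runoff: Emma is ranked above Alice on 17 ballots, Alice above Emma on 25.

Alice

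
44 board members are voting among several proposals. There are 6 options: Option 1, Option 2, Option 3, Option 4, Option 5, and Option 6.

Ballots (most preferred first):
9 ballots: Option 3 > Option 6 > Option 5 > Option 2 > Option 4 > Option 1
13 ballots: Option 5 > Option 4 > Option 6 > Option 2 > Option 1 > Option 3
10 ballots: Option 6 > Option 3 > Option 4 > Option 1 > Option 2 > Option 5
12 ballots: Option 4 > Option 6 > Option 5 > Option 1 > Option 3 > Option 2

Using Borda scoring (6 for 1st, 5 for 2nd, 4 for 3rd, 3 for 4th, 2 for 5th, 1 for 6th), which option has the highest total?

Option 1: 9×1 + 13×2 + 10×3 + 12×3 = 101
Option 2: 9×3 + 13×3 + 10×2 + 12×1 = 98
Option 3: 9×6 + 13×1 + 10×5 + 12×2 = 141
Option 4: 9×2 + 13×5 + 10×4 + 12×6 = 195
Option 5: 9×4 + 13×6 + 10×1 + 12×4 = 172
Option 6: 9×5 + 13×4 + 10×6 + 12×5 = 217

Option 6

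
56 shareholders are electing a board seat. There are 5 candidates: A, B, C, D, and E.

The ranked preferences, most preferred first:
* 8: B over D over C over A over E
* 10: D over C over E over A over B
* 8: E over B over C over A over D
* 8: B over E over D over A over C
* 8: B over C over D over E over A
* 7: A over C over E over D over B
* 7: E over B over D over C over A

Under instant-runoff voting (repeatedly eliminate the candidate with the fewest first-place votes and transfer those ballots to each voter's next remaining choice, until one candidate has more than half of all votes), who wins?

Round 1: A 7, B 24, C 0, D 10, E 15. C eliminated.
Round 2: A 7, B 24, D 10, E 15. A eliminated.
Round 3: B 24, D 10, E 22. D eliminated.
Round 4: B 24, E 32. E has a majority (≥29).

E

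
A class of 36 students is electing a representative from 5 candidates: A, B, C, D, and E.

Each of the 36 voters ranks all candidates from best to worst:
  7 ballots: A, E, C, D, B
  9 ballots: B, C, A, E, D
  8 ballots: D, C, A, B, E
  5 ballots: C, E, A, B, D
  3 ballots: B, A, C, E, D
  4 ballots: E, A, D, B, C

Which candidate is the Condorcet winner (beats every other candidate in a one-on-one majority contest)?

C vs A: 22–14
C vs B: 20–16
C vs D: 24–12
C vs E: 25–11
C beats every other candidate.

C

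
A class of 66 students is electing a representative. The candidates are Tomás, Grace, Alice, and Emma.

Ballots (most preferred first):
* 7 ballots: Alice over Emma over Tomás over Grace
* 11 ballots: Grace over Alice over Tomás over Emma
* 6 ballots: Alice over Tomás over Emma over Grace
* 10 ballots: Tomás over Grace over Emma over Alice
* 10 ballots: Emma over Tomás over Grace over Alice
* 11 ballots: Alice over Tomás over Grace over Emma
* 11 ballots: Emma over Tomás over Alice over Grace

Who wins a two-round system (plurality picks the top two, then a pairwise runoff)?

Round 1 first-place votes: Tomás 10, Grace 11, Alice 24, Emma 21. Alice and Emma advance.
Runoff: Alice is ranked above Emma on 35 ballots, Emma above Alice on 31.

Alice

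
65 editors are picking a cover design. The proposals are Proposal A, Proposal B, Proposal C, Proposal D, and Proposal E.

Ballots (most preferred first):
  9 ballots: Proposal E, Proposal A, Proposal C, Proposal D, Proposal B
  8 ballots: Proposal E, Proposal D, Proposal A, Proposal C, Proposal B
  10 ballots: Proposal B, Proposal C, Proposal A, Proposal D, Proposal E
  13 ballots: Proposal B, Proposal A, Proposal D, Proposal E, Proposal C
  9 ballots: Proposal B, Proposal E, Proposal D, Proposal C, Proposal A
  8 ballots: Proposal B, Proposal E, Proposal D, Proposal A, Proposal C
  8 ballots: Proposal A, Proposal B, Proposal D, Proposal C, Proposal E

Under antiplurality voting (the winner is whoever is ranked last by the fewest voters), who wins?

Proposal D

Last-place votes: Proposal A 9, Proposal B 17, Proposal C 21, Proposal D 0, Proposal E 18.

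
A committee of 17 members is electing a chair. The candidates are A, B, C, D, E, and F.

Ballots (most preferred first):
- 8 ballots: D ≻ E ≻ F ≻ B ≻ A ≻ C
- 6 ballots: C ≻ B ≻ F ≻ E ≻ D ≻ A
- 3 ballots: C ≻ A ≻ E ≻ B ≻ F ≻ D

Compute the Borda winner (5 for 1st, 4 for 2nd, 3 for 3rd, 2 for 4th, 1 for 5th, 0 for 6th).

A: 8×1 + 6×0 + 3×4 = 20
B: 8×2 + 6×4 + 3×2 = 46
C: 8×0 + 6×5 + 3×5 = 45
D: 8×5 + 6×1 + 3×0 = 46
E: 8×4 + 6×2 + 3×3 = 53
F: 8×3 + 6×3 + 3×1 = 45

E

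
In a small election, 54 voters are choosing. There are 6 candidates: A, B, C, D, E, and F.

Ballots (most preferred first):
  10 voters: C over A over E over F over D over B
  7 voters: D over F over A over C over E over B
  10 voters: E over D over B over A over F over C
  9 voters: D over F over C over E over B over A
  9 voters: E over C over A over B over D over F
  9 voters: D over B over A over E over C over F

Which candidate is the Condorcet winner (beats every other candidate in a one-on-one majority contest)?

E vs A: 28–26
E vs B: 45–9
E vs C: 28–26
E vs D: 29–25
E vs F: 38–16
E beats every other candidate.

E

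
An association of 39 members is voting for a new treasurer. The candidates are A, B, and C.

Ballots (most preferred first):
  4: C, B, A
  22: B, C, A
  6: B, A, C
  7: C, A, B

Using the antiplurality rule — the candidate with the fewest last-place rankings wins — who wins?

C

Last-place votes: A 26, B 7, C 6.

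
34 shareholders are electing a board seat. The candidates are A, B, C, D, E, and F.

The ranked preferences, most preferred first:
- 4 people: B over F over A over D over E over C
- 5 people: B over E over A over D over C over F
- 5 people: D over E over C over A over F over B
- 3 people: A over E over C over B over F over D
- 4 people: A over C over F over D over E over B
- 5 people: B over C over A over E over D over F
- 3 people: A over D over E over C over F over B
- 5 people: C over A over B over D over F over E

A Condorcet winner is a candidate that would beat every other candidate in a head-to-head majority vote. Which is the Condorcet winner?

A vs B: 20–14
A vs C: 19–15
A vs D: 29–5
A vs E: 24–10
A vs F: 30–4
A beats every other candidate.

A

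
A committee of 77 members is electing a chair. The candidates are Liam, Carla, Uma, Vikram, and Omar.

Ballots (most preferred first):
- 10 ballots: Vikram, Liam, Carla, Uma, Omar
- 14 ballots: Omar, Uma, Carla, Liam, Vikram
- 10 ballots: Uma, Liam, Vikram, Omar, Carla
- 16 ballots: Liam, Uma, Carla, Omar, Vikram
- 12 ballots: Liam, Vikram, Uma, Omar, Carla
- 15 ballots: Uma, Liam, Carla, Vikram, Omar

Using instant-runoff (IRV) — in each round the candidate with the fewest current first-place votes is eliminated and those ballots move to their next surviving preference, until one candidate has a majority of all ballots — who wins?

Round 1: Liam 28, Carla 0, Uma 25, Vikram 10, Omar 14. Carla eliminated.
Round 2: Liam 28, Uma 25, Vikram 10, Omar 14. Vikram eliminated.
Round 3: Liam 38, Uma 25, Omar 14. Omar eliminated.
Round 4: Liam 38, Uma 39. Uma has a majority (≥39).

Uma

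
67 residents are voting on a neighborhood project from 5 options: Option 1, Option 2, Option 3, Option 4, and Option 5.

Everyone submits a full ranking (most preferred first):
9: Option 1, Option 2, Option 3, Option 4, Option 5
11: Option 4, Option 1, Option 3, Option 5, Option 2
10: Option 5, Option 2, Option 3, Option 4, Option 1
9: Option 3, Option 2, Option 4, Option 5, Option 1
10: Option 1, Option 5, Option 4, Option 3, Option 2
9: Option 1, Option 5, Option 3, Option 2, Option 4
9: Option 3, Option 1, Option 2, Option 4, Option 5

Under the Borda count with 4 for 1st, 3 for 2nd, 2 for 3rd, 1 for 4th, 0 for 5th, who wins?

Option 1: 9×4 + 11×3 + 10×0 + 9×0 + 10×4 + 9×4 + 9×3 = 172
Option 2: 9×3 + 11×0 + 10×3 + 9×3 + 10×0 + 9×1 + 9×2 = 111
Option 3: 9×2 + 11×2 + 10×2 + 9×4 + 10×1 + 9×2 + 9×4 = 160
Option 4: 9×1 + 11×4 + 10×1 + 9×2 + 10×2 + 9×0 + 9×1 = 110
Option 5: 9×0 + 11×1 + 10×4 + 9×1 + 10×3 + 9×3 + 9×0 = 117

Option 1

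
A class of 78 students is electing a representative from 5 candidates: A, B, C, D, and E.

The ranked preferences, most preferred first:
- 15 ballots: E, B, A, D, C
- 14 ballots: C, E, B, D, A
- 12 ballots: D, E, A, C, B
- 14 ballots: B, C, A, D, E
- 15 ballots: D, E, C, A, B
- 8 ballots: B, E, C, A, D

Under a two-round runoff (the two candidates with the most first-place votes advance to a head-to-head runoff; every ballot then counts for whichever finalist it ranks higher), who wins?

Round 1 first-place votes: A 0, B 22, C 14, D 27, E 15. D and B advance.
Runoff: D is ranked above B on 27 ballots, B above D on 51.

B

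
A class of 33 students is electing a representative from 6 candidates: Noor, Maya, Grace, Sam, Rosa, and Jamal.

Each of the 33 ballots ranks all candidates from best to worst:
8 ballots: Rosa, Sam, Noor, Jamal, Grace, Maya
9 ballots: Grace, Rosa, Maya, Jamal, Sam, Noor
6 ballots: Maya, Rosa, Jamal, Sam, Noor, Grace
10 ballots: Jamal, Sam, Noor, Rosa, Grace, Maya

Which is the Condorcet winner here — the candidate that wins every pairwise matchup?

Rosa vs Noor: 23–10
Rosa vs Maya: 27–6
Rosa vs Grace: 24–9
Rosa vs Sam: 23–10
Rosa vs Jamal: 23–10
Rosa beats every other candidate.

Rosa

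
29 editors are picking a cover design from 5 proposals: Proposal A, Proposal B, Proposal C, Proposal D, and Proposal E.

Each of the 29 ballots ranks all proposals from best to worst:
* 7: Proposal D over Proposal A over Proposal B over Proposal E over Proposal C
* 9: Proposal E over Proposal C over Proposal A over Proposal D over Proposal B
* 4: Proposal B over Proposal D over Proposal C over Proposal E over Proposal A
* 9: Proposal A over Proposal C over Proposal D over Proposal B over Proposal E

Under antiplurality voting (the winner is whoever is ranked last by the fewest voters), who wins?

Proposal D

Last-place votes: Proposal A 4, Proposal B 9, Proposal C 7, Proposal D 0, Proposal E 9.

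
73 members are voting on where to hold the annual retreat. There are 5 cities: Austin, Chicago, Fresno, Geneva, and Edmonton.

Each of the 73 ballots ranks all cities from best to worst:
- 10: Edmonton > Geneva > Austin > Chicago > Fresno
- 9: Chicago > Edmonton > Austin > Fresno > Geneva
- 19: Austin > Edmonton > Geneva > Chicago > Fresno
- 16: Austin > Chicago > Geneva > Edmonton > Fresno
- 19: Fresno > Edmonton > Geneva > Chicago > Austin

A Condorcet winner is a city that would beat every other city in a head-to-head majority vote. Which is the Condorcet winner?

Edmonton

Edmonton vs Austin: 38–35
Edmonton vs Chicago: 48–25
Edmonton vs Fresno: 54–19
Edmonton vs Geneva: 57–16
Edmonton beats every other city.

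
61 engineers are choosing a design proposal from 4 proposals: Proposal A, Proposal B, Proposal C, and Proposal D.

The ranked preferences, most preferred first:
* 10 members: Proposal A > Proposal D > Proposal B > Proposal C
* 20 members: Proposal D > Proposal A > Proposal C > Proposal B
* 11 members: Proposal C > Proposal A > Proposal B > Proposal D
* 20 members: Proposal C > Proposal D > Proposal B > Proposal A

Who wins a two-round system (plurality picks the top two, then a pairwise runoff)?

Proposal C

Round 1 first-place votes: Proposal A 10, Proposal B 0, Proposal C 31, Proposal D 20. Proposal C and Proposal D advance.
Runoff: Proposal C is ranked above Proposal D on 31 ballots, Proposal D above Proposal C on 30.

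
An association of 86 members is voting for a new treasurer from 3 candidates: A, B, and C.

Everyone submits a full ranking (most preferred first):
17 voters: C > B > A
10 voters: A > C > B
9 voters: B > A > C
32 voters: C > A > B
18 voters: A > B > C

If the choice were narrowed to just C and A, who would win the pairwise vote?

C

C is ranked above A on 49 ballots; A above C on 37.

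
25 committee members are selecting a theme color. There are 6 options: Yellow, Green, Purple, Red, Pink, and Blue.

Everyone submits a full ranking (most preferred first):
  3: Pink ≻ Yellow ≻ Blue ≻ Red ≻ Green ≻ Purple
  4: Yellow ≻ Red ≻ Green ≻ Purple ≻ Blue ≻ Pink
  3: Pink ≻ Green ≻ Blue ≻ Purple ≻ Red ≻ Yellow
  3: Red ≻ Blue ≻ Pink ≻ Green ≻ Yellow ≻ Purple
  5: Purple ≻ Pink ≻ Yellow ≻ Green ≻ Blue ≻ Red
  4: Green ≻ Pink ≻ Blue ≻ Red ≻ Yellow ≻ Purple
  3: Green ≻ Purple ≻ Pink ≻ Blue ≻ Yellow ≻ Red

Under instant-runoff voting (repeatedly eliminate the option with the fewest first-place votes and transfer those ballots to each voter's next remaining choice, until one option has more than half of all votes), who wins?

Pink

Round 1: Yellow 4, Green 7, Purple 5, Red 3, Pink 6, Blue 0. Blue eliminated.
Round 2: Yellow 4, Green 7, Purple 5, Red 3, Pink 6. Red eliminated.
Round 3: Yellow 4, Green 7, Purple 5, Pink 9. Yellow eliminated.
Round 4: Green 11, Purple 5, Pink 9. Purple eliminated.
Round 5: Green 11, Pink 14. Pink has a majority (≥13).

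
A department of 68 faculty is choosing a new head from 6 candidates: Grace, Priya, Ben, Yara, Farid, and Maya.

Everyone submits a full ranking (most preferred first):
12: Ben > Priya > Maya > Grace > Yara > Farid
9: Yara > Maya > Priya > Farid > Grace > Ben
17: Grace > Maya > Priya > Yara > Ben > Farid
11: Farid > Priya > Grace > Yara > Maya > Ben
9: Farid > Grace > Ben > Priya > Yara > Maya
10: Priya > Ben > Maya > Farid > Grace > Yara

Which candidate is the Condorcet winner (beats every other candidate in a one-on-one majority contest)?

Priya

Priya vs Grace: 42–26
Priya vs Ben: 47–21
Priya vs Yara: 59–9
Priya vs Farid: 48–20
Priya vs Maya: 42–26
Priya beats every other candidate.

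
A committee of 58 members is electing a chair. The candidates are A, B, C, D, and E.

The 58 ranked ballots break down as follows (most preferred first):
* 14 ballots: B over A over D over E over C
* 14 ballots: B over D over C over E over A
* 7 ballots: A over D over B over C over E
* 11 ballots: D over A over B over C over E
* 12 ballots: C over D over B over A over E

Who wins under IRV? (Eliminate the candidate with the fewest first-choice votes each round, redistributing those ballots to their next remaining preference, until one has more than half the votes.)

D

Round 1: A 7, B 28, C 12, D 11, E 0. E eliminated.
Round 2: A 7, B 28, C 12, D 11. A eliminated.
Round 3: B 28, C 12, D 18. C eliminated.
Round 4: B 28, D 30. D has a majority (≥30).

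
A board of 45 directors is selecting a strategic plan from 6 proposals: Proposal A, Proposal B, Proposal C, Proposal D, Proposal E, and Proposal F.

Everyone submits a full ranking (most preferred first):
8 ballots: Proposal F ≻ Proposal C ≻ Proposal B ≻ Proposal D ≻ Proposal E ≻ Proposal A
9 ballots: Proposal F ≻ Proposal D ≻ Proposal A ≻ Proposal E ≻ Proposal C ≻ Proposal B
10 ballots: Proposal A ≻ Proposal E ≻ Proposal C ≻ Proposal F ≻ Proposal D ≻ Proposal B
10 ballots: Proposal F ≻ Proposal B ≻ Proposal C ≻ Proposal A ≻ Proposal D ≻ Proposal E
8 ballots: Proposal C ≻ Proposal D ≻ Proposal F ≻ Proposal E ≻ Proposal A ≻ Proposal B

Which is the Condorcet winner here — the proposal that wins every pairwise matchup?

Proposal F vs Proposal A: 35–10
Proposal F vs Proposal B: 45–0
Proposal F vs Proposal C: 27–18
Proposal F vs Proposal D: 37–8
Proposal F vs Proposal E: 35–10
Proposal F beats every other proposal.

Proposal F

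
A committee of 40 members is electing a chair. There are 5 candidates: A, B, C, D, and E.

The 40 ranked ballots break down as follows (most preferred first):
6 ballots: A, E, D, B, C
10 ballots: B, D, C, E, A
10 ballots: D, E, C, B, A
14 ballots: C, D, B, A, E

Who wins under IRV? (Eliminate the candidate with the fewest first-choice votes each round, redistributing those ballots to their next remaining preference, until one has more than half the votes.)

Round 1: A 6, B 10, C 14, D 10, E 0. E eliminated.
Round 2: A 6, B 10, C 14, D 10. A eliminated.
Round 3: B 10, C 14, D 16. B eliminated.
Round 4: C 14, D 26. D has a majority (≥21).

D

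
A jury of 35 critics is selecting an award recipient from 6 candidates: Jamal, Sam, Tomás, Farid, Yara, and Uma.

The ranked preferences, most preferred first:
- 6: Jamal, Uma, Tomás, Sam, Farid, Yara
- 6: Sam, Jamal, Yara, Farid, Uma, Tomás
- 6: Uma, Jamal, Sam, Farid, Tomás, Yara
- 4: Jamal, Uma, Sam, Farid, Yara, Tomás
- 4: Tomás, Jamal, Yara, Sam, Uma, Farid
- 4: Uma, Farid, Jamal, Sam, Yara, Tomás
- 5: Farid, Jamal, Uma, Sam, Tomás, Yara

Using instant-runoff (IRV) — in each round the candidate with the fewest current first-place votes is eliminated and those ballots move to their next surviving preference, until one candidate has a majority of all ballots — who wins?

Jamal

Round 1: Jamal 10, Sam 6, Tomás 4, Farid 5, Yara 0, Uma 10. Yara eliminated.
Round 2: Jamal 10, Sam 6, Tomás 4, Farid 5, Uma 10. Tomás eliminated.
Round 3: Jamal 14, Sam 6, Farid 5, Uma 10. Farid eliminated.
Round 4: Jamal 19, Sam 6, Uma 10. Jamal has a majority (≥18).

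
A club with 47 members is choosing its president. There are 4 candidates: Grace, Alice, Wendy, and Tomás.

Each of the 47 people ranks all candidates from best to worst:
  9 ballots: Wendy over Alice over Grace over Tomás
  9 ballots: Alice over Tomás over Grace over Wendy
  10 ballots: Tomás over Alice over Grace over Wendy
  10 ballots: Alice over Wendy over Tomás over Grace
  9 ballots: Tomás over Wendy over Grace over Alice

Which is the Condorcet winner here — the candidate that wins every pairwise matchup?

Alice

Alice vs Grace: 38–9
Alice vs Wendy: 29–18
Alice vs Tomás: 28–19
Alice beats every other candidate.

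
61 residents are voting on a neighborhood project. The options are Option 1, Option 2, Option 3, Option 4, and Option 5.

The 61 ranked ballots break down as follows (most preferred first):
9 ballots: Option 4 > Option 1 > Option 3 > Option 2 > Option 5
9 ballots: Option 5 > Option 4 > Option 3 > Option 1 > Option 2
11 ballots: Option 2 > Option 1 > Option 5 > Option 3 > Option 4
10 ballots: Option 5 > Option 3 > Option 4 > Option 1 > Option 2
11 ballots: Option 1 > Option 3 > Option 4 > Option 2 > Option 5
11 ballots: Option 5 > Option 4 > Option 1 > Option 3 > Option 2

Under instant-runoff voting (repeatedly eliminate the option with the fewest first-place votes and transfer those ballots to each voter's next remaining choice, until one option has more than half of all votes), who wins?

Round 1: Option 1 11, Option 2 11, Option 3 0, Option 4 9, Option 5 30. Option 3 eliminated.
Round 2: Option 1 11, Option 2 11, Option 4 9, Option 5 30. Option 4 eliminated.
Round 3: Option 1 20, Option 2 11, Option 5 30. Option 2 eliminated.
Round 4: Option 1 31, Option 5 30. Option 1 has a majority (≥31).

Option 1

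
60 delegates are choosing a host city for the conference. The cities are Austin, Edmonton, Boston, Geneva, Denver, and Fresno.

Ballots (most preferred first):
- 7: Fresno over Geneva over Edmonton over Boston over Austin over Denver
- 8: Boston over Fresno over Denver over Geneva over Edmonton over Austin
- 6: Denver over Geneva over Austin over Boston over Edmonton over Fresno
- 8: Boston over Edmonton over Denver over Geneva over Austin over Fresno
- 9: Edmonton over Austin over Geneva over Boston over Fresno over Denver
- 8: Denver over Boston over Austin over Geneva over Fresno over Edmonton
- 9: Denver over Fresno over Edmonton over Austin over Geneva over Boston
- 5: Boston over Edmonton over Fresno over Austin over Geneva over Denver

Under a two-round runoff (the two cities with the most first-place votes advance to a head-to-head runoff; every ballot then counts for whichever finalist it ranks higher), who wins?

Round 1 first-place votes: Austin 0, Edmonton 9, Boston 21, Geneva 0, Denver 23, Fresno 7. Denver and Boston advance.
Runoff: Denver is ranked above Boston on 23 ballots, Boston above Denver on 37.

Boston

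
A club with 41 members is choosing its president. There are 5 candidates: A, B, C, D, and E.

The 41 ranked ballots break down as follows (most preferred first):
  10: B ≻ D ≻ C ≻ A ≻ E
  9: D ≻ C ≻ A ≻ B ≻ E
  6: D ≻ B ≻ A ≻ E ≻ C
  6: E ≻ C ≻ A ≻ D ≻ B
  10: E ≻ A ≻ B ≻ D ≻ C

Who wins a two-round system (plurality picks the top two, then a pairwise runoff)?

Round 1 first-place votes: A 0, B 10, C 0, D 15, E 16. E and D advance.
Runoff: E is ranked above D on 16 ballots, D above E on 25.

D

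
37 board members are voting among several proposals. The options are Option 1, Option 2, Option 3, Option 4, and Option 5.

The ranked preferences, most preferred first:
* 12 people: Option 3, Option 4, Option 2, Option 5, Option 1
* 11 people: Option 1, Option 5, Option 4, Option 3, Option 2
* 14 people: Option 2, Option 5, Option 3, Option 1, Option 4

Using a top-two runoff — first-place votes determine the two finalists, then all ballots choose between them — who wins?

Option 3

Round 1 first-place votes: Option 1 11, Option 2 14, Option 3 12, Option 4 0, Option 5 0. Option 2 and Option 3 advance.
Runoff: Option 2 is ranked above Option 3 on 14 ballots, Option 3 above Option 2 on 23.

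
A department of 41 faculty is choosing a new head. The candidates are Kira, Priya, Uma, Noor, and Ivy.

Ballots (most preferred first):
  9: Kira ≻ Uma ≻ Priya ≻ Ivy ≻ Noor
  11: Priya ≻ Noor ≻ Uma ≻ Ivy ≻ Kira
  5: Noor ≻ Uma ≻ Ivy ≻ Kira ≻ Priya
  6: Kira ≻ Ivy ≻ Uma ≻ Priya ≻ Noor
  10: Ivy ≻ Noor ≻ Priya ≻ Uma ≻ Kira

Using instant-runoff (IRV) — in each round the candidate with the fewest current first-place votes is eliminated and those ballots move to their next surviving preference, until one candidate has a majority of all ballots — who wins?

Ivy

Round 1: Kira 15, Priya 11, Uma 0, Noor 5, Ivy 10. Uma eliminated.
Round 2: Kira 15, Priya 11, Noor 5, Ivy 10. Noor eliminated.
Round 3: Kira 15, Priya 11, Ivy 15. Priya eliminated.
Round 4: Kira 15, Ivy 26. Ivy has a majority (≥21).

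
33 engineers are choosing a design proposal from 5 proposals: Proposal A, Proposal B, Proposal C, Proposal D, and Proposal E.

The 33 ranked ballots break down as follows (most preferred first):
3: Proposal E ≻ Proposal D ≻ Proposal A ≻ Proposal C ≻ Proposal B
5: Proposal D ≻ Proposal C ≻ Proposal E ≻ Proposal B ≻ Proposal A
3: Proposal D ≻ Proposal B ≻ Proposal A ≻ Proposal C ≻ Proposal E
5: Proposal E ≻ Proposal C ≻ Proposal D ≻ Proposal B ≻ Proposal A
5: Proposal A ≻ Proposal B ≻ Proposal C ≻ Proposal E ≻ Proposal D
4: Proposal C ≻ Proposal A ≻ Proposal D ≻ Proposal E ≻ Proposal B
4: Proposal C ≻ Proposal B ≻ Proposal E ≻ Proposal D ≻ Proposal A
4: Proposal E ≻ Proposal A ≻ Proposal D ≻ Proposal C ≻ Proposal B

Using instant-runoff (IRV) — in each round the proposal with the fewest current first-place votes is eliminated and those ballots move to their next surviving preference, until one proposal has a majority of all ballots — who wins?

Round 1: Proposal A 5, Proposal B 0, Proposal C 8, Proposal D 8, Proposal E 12. Proposal B eliminated.
Round 2: Proposal A 5, Proposal C 8, Proposal D 8, Proposal E 12. Proposal A eliminated.
Round 3: Proposal C 13, Proposal D 8, Proposal E 12. Proposal D eliminated.
Round 4: Proposal C 21, Proposal E 12. Proposal C has a majority (≥17).

Proposal C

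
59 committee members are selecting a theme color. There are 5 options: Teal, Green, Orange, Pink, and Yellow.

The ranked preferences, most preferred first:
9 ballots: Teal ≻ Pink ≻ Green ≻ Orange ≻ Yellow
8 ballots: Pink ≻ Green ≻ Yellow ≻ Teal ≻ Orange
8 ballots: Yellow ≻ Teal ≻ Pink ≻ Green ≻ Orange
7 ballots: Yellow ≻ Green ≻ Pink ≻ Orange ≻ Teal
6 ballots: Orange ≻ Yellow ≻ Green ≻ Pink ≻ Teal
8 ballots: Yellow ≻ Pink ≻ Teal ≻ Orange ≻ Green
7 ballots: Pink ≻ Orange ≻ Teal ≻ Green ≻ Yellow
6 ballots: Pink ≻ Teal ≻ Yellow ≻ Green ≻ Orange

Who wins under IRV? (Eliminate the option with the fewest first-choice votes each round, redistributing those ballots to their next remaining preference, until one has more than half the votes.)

Round 1: Teal 9, Green 0, Orange 6, Pink 21, Yellow 23. Green eliminated.
Round 2: Teal 9, Orange 6, Pink 21, Yellow 23. Orange eliminated.
Round 3: Teal 9, Pink 21, Yellow 29. Teal eliminated.
Round 4: Pink 30, Yellow 29. Pink has a majority (≥30).

Pink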